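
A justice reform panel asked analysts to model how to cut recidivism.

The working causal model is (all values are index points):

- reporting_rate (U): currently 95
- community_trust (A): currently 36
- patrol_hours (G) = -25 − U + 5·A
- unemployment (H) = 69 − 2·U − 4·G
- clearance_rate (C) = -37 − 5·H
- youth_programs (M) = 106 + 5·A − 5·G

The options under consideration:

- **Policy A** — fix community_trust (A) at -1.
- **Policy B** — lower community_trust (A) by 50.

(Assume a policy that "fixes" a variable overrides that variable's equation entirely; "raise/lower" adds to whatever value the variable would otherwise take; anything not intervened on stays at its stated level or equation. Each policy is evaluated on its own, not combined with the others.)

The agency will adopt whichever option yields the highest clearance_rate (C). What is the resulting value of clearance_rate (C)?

-1932

Policy A (A := -1):
  U = 95
  A = -1
  G = -25 − 95 + 5·(-1) = -125
  H = 69 − 2·95 − 4·(-125) = 379
  C = -37 − 5·379 = -1932
Policy B (A − 50):
  U = 95
  A = 36 − 50 = -14
  G = -25 − 95 + 5·(-14) = -190
  H = 69 − 2·95 − 4·(-190) = 639
  C = -37 − 5·639 = -3232
Comparing — Policy A: C=-1932, Policy B: C=-3232. Highest is -1932 (Policy A).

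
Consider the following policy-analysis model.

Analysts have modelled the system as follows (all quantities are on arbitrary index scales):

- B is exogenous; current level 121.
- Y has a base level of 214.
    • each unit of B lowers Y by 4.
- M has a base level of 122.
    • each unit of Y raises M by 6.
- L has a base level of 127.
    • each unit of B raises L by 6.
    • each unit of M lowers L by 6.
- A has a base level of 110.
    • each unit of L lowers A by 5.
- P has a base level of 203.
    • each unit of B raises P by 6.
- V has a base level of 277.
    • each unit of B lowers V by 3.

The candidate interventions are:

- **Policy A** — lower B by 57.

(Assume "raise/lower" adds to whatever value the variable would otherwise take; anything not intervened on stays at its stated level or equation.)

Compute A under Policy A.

-6345

Policy A (B − 57):
  B = 121 − 57 = 64
  Y = 214 − 4·64 = -42
  M = 122 + 6·(-42) = -130
  L = 127 + 6·64 − 6·(-130) = 1291
  A = 110 − 5·1291 = -6345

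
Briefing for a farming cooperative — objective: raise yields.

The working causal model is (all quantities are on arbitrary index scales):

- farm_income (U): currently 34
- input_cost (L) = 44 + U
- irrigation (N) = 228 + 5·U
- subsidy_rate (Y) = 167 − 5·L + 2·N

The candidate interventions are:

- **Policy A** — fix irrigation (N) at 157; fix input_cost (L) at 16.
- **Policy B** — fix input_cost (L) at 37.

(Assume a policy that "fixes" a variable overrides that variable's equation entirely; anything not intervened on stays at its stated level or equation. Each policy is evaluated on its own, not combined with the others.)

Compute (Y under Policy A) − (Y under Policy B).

Policy A (N := 157, L := 16):
  U = 34
  L = 16
  N = 157
  Y = 167 − 5·16 + 2·157 = 401
Policy B (L := 37):
  U = 34
  L = 37
  N = 228 + 5·34 = 398
  Y = 167 − 5·37 + 2·398 = 778
Y: 401 − 778 = -377

-377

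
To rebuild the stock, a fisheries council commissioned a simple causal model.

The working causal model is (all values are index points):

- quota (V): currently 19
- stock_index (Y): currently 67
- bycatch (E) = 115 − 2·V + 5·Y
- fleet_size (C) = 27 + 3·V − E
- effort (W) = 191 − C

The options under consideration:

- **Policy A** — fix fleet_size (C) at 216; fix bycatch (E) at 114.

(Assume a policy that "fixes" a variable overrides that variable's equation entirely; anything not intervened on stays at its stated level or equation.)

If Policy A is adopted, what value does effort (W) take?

-25

Policy A (C := 216, E := 114):
  V = 19
  Y = 67
  E = 114
  C = 216
  W = 191 − 216 = -25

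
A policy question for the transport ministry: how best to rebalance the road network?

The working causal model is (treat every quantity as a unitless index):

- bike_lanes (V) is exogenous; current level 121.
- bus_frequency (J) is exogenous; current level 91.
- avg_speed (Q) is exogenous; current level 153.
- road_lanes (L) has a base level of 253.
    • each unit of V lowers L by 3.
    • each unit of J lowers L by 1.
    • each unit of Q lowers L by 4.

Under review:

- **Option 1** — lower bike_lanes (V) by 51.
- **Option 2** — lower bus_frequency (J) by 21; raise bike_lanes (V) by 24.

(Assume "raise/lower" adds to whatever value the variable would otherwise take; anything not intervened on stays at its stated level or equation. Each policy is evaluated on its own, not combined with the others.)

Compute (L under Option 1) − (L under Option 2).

204

Option 1 (V − 51):
  V = 121 − 51 = 70
  J = 91
  Q = 153
  L = 253 − 3·70 − 91 − 4·153 = -660
Option 2 (J − 21, V + 24):
  V = 121 + 24 = 145
  J = 91 − 21 = 70
  Q = 153
  L = 253 − 3·145 − 70 − 4·153 = -864
L: -660 − (-864) = 204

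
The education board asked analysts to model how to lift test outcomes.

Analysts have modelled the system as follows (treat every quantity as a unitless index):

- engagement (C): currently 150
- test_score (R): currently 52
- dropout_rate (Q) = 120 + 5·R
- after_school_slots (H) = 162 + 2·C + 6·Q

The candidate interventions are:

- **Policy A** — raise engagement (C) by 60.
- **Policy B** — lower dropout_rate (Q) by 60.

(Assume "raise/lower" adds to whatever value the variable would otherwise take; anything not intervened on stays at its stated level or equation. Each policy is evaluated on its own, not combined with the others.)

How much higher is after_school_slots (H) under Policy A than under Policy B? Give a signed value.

480

Policy A (C + 60):
  C = 150 + 60 = 210
  R = 52
  Q = 120 + 5·52 = 380
  H = 162 + 2·210 + 6·380 = 2862
Policy B (Q − 60):
  C = 150
  R = 52
  Q = 120 + 5·52 (−60 from intervention) = 320
  H = 162 + 2·150 + 6·320 = 2382
H: 2862 − 2382 = 480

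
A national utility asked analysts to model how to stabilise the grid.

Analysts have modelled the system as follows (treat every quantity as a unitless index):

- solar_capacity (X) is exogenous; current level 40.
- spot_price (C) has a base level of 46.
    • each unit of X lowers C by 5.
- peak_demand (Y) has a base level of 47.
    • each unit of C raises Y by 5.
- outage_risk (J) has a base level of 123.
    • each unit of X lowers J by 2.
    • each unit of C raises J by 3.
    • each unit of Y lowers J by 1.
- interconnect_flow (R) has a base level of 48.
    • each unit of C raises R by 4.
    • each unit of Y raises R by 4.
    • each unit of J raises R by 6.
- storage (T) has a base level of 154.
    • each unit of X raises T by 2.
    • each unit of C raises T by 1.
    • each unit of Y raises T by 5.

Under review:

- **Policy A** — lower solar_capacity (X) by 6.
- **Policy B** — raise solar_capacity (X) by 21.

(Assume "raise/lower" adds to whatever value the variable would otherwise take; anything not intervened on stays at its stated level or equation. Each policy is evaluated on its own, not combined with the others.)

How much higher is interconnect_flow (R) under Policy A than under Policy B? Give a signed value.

1944

Policy A (X − 6):
  X = 40 − 6 = 34
  C = 46 − 5·34 = -124
  Y = 47 + 5·(-124) = -573
  J = 123 − 2·34 + 3·(-124) − (-573) = 256
  R = 48 + 4·(-124) + 4·(-573) + 6·256 = -1204
Policy B (X + 21):
  X = 40 + 21 = 61
  C = 46 − 5·61 = -259
  Y = 47 + 5·(-259) = -1248
  J = 123 − 2·61 + 3·(-259) − (-1248) = 472
  R = 48 + 4·(-259) + 4·(-1248) + 6·472 = -3148
R: -1204 − (-3148) = 1944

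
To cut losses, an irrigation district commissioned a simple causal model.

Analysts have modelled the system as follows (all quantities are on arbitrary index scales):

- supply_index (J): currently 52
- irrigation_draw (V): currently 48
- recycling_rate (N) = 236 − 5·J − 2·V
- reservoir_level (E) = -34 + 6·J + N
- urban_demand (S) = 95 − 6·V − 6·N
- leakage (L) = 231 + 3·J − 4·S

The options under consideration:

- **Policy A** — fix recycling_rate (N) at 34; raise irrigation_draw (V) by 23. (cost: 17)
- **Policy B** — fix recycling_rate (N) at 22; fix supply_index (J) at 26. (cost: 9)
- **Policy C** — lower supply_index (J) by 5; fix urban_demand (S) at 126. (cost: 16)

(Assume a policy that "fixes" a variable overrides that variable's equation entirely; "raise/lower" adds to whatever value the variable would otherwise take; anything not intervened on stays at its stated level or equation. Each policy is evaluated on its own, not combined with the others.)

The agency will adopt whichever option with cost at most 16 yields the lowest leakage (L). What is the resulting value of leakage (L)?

-132

Policy B (N := 22, J := 26):
  J = 26
  V = 48
  N = 22
  S = 95 − 6·48 − 6·22 = -325
  L = 231 + 3·26 − 4·(-325) = 1609
Policy C (J − 5, S := 126):
  J = 52 − 5 = 47
  V = 48
  N = 236 − 5·47 − 2·48 = -95
  S = 126
  L = 231 + 3·47 − 4·126 = -132
Comparing — Policy B: L=1609, Policy C: L=-132. Lowest is -132 (Policy C).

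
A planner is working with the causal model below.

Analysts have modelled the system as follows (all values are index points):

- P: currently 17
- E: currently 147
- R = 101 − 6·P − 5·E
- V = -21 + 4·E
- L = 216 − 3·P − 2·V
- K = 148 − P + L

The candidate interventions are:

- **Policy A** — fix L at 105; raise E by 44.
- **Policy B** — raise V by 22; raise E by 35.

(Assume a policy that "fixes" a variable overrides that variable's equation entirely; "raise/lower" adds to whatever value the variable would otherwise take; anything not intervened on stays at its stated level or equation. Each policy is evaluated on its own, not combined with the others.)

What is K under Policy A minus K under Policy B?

Policy A (L := 105, E + 44):
  P = 17
  E = 147 + 44 = 191
  V = -21 + 4·191 = 743
  L = 105
  K = 148 − 17 + 105 = 236
Policy B (V + 22, E + 35):
  P = 17
  E = 147 + 35 = 182
  V = -21 + 4·182 (+22 from intervention) = 729
  L = 216 − 3·17 − 2·729 = -1293
  K = 148 − 17 + (-1293) = -1162
K: 236 − (-1162) = 1398

1398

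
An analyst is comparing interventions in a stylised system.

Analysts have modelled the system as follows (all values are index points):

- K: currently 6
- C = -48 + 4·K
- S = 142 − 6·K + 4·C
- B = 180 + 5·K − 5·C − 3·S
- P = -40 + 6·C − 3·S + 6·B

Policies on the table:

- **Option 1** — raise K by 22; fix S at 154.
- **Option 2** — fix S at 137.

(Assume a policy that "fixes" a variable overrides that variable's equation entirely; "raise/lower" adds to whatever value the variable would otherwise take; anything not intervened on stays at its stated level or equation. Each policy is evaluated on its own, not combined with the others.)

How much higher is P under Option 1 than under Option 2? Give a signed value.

-1809

Option 1 (K + 22, S := 154):
  K = 6 + 22 = 28
  C = -48 + 4·28 = 64
  S = 154
  B = 180 + 5·28 − 5·64 − 3·154 = -462
  P = -40 + 6·64 − 3·154 + 6·(-462) = -2890
Option 2 (S := 137):
  K = 6
  C = -48 + 4·6 = -24
  S = 137
  B = 180 + 5·6 − 5·(-24) − 3·137 = -81
  P = -40 + 6·(-24) − 3·137 + 6·(-81) = -1081
P: -2890 − (-1081) = -1809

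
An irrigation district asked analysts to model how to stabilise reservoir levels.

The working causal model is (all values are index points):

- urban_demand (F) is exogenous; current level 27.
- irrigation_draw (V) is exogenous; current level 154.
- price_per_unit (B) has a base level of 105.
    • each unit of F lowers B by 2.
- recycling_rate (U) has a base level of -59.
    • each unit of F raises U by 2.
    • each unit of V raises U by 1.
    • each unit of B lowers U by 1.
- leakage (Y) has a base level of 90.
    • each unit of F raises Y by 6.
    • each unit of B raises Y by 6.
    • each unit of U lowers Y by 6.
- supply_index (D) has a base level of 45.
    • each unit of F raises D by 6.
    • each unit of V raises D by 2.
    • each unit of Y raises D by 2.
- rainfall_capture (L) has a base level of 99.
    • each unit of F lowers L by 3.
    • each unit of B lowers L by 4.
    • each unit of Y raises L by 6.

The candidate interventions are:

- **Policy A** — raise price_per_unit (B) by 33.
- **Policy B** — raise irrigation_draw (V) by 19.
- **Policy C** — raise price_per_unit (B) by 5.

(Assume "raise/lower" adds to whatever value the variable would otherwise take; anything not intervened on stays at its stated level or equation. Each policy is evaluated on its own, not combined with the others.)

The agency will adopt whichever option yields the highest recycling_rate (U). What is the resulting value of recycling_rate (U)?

117

Policy A (B + 33):
  F = 27
  V = 154
  B = 105 − 2·27 (+33 from intervention) = 84
  U = -59 + 2·27 + 154 − 84 = 65
Policy B (V + 19):
  F = 27
  V = 154 + 19 = 173
  B = 105 − 2·27 = 51
  U = -59 + 2·27 + 173 − 51 = 117
Policy C (B + 5):
  F = 27
  V = 154
  B = 105 − 2·27 (+5 from intervention) = 56
  U = -59 + 2·27 + 154 − 56 = 93
Comparing — Policy A: U=65, Policy B: U=117, Policy C: U=93. Highest is 117 (Policy B).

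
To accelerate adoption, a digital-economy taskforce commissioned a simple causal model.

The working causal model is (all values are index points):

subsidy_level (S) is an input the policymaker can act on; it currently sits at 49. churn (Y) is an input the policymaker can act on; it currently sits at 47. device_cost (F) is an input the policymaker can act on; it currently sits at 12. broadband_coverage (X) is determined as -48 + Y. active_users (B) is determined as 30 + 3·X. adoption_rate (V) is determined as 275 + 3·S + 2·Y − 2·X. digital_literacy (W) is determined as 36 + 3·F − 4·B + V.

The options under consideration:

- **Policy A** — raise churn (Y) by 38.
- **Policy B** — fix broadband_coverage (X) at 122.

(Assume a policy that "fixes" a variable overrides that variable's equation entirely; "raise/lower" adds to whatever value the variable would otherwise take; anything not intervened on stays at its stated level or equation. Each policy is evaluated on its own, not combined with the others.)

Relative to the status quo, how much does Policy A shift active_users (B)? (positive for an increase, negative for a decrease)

Baseline:
  Y = 47
  X = -48 + 47 = -1
  B = 30 + 3·(-1) = 27
Policy A (Y + 38):
  Y = 47 + 38 = 85
  X = -48 + 85 = 37
  B = 30 + 3·37 = 141
Change in B: 141 − 27 = 114

114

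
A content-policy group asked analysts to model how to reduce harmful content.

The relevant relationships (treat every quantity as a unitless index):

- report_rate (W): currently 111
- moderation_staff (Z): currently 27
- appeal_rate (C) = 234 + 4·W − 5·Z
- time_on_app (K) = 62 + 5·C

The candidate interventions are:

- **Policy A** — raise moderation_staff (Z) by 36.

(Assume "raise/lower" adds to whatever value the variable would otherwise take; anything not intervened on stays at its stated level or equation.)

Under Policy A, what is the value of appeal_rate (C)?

Policy A (Z + 36):
  W = 111
  Z = 27 + 36 = 63
  C = 234 + 4·111 − 5·63 = 363

363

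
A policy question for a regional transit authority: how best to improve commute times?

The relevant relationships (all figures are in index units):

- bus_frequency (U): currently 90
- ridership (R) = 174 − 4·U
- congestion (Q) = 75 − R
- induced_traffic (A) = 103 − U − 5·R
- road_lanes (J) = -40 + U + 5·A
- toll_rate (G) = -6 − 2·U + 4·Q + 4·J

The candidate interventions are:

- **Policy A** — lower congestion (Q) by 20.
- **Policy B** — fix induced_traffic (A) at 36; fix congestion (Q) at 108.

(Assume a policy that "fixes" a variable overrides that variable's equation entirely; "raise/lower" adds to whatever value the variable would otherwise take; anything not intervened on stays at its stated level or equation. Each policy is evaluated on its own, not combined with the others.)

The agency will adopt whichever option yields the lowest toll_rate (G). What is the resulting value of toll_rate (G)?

1166

Policy A (Q − 20):
  U = 90
  R = 174 − 4·90 = -186
  Q = 75 − (-186) (−20 from intervention) = 241
  A = 103 − 90 − 5·(-186) = 943
  J = -40 + 90 + 5·943 = 4765
  G = -6 − 2·90 + 4·241 + 4·4765 = 19838
Policy B (A := 36, Q := 108):
  U = 90
  R = 174 − 4·90 = -186
  Q = 108
  A = 36
  J = -40 + 90 + 5·36 = 230
  G = -6 − 2·90 + 4·108 + 4·230 = 1166
Comparing — Policy A: G=19838, Policy B: G=1166. Lowest is 1166 (Policy B).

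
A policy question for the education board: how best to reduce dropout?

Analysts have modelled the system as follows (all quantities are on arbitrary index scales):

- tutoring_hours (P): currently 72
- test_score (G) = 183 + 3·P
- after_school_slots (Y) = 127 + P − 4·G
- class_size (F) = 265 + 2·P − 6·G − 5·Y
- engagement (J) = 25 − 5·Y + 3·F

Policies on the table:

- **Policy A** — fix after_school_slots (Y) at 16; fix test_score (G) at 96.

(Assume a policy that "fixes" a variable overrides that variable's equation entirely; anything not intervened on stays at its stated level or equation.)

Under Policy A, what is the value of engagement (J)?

-796

Policy A (Y := 16, G := 96):
  P = 72
  G = 96
  Y = 16
  F = 265 + 2·72 − 6·96 − 5·16 = -247
  J = 25 − 5·16 + 3·(-247) = -796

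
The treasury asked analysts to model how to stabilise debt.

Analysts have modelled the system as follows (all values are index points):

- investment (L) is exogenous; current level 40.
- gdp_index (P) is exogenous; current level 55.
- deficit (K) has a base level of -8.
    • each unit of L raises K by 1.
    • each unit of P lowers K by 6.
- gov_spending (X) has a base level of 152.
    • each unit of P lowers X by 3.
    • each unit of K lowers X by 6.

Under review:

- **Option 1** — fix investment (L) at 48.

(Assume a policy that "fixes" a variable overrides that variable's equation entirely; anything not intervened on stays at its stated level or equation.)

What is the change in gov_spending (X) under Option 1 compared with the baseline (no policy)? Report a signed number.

-48

Baseline:
  L = 40
  P = 55
  K = -8 + 40 − 6·55 = -298
  X = 152 − 3·55 − 6·(-298) = 1775
Option 1 (L := 48):
  L = 48
  P = 55
  K = -8 + 48 − 6·55 = -290
  X = 152 − 3·55 − 6·(-290) = 1727
Change in X: 1727 − 1775 = -48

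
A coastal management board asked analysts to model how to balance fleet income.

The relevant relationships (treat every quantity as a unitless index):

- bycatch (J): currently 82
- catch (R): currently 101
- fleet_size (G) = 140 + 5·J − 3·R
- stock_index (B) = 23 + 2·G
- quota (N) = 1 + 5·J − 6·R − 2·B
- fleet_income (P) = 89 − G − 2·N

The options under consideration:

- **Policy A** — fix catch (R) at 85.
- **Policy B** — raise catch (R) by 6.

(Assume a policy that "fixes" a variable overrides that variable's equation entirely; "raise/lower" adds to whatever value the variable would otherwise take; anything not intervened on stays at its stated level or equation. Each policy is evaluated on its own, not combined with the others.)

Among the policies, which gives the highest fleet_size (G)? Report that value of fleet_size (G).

Policy A (R := 85):
  J = 82
  R = 85
  G = 140 + 5·82 − 3·85 = 295
Policy B (R + 6):
  J = 82
  R = 101 + 6 = 107
  G = 140 + 5·82 − 3·107 = 229
Comparing — Policy A: G=295, Policy B: G=229. Highest is 295 (Policy A).

295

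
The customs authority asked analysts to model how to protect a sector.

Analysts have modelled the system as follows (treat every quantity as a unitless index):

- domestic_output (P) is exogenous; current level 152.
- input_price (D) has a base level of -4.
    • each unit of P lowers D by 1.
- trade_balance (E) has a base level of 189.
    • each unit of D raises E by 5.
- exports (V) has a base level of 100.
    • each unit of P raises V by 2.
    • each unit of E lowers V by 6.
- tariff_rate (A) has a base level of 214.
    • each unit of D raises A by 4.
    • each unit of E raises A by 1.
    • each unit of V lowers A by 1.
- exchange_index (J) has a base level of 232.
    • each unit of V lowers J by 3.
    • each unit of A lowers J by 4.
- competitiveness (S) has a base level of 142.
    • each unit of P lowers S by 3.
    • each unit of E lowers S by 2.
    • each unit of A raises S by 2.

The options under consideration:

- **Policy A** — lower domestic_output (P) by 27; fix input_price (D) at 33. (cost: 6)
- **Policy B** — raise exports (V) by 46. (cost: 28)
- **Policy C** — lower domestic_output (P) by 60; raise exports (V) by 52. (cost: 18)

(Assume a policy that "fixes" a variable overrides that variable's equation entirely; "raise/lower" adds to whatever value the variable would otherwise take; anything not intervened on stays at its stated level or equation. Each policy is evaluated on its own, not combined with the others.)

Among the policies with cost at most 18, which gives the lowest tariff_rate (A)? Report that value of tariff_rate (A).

Policy A (P − 27, D := 33):
  P = 152 − 27 = 125
  D = 33
  E = 189 + 5·33 = 354
  V = 100 + 2·125 − 6·354 = -1774
  A = 214 + 4·33 + 354 − (-1774) = 2474
Policy C (P − 60, V + 52):
  P = 152 − 60 = 92
  D = -4 − 92 = -96
  E = 189 + 5·(-96) = -291
  V = 100 + 2·92 − 6·(-291) (+52 from intervention) = 2082
  A = 214 + 4·(-96) + (-291) − 2082 = -2543
Comparing — Policy A: A=2474, Policy C: A=-2543. Lowest is -2543 (Policy C).

-2543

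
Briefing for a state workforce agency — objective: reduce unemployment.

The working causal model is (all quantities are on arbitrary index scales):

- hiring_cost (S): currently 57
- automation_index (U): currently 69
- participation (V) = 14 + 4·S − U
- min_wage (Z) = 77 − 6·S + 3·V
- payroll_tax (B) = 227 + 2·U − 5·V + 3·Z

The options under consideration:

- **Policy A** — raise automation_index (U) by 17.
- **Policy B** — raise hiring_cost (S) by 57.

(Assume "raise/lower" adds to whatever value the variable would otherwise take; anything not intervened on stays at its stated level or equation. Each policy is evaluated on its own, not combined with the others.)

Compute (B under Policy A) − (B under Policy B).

Policy A (U + 17):
  S = 57
  U = 69 + 17 = 86
  V = 14 + 4·57 − 86 = 156
  Z = 77 − 6·57 + 3·156 = 203
  B = 227 + 2·86 − 5·156 + 3·203 = 228
Policy B (S + 57):
  S = 57 + 57 = 114
  U = 69
  V = 14 + 4·114 − 69 = 401
  Z = 77 − 6·114 + 3·401 = 596
  B = 227 + 2·69 − 5·401 + 3·596 = 148
B: 228 − 148 = 80

80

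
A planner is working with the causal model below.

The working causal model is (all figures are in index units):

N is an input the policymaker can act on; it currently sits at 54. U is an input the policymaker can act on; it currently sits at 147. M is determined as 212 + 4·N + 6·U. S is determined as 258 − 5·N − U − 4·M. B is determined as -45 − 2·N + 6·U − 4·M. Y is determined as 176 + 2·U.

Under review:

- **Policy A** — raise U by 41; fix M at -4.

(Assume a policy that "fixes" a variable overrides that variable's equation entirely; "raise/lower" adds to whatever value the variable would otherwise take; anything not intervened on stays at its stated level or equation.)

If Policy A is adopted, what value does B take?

Policy A (U + 41, M := -4):
  N = 54
  U = 147 + 41 = 188
  M = -4
  B = -45 − 2·54 + 6·188 − 4·(-4) = 991

991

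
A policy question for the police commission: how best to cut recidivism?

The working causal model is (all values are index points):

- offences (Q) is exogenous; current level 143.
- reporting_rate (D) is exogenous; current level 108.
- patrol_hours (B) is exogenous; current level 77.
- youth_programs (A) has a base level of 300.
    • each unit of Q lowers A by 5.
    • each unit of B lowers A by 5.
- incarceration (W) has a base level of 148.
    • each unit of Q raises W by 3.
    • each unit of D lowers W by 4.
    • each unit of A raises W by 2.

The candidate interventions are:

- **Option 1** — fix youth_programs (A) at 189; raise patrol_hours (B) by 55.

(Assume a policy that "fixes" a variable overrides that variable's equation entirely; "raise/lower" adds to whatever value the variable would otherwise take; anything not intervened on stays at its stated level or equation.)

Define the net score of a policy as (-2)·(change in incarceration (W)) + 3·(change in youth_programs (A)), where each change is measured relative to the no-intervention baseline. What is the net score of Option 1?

Baseline:
  Q = 143
  D = 108
  B = 77
  A = 300 − 5·143 − 5·77 = -800
  W = 148 + 3·143 − 4·108 + 2·(-800) = -1455
Option 1 (A := 189, B + 55):
  Q = 143
  D = 108
  B = 77 + 55 = 132
  A = 189
  W = 148 + 3·143 − 4·108 + 2·189 = 523
ΔW = 523 − (-1455) = 1978; ΔA = 189 − (-800) = 989
Score = (-2)·1978 + 3·989 = -989

-989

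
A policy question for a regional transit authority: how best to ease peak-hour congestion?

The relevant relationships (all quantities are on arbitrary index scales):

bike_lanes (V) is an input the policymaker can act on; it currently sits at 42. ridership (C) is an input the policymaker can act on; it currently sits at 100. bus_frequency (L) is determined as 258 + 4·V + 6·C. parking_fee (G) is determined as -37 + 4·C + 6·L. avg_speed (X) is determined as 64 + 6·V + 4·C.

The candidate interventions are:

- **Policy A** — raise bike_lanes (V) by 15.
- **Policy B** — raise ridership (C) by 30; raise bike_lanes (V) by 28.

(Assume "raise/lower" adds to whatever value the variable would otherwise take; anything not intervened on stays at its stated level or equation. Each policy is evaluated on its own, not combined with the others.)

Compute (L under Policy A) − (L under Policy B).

Policy A (V + 15):
  V = 42 + 15 = 57
  C = 100
  L = 258 + 4·57 + 6·100 = 1086
Policy B (C + 30, V + 28):
  V = 42 + 28 = 70
  C = 100 + 30 = 130
  L = 258 + 4·70 + 6·130 = 1318
L: 1086 − 1318 = -232

-232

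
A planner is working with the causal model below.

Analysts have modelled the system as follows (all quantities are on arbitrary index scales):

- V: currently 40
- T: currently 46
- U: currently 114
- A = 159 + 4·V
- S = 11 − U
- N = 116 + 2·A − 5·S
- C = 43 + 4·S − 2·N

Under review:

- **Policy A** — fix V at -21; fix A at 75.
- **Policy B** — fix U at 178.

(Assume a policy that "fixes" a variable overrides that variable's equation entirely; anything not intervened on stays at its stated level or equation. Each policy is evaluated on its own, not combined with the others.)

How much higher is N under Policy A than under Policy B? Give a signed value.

-808

Policy A (V := -21, A := 75):
  V = -21
  U = 114
  A = 75
  S = 11 − 114 = -103
  N = 116 + 2·75 − 5·(-103) = 781
Policy B (U := 178):
  V = 40
  U = 178
  A = 159 + 4·40 = 319
  S = 11 − 178 = -167
  N = 116 + 2·319 − 5·(-167) = 1589
N: 781 − 1589 = -808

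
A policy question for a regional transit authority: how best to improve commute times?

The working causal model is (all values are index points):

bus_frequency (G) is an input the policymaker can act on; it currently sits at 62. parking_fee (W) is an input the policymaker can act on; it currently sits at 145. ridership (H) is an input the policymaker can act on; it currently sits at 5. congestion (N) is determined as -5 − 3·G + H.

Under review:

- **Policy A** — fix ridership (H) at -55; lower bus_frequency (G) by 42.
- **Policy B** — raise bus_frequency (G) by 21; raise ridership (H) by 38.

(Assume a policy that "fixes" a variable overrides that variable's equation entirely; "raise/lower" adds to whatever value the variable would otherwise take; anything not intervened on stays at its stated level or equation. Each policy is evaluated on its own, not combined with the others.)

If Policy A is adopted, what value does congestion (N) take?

-120

Policy A (H := -55, G − 42):
  G = 62 − 42 = 20
  H = -55
  N = -5 − 3·20 + (-55) = -120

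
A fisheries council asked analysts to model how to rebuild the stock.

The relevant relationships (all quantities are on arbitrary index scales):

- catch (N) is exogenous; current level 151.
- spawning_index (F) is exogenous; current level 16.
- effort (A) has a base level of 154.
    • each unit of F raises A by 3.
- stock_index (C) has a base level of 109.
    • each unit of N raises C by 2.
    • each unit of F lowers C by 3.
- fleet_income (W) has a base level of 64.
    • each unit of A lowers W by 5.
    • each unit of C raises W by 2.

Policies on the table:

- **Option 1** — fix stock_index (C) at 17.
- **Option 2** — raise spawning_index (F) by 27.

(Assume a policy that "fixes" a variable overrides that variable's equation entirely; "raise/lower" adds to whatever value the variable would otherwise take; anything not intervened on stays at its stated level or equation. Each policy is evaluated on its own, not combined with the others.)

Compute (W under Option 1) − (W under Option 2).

Option 1 (C := 17):
  N = 151
  F = 16
  A = 154 + 3·16 = 202
  C = 17
  W = 64 − 5·202 + 2·17 = -912
Option 2 (F + 27):
  N = 151
  F = 16 + 27 = 43
  A = 154 + 3·43 = 283
  C = 109 + 2·151 − 3·43 = 282
  W = 64 − 5·283 + 2·282 = -787
W: -912 − (-787) = -125

-125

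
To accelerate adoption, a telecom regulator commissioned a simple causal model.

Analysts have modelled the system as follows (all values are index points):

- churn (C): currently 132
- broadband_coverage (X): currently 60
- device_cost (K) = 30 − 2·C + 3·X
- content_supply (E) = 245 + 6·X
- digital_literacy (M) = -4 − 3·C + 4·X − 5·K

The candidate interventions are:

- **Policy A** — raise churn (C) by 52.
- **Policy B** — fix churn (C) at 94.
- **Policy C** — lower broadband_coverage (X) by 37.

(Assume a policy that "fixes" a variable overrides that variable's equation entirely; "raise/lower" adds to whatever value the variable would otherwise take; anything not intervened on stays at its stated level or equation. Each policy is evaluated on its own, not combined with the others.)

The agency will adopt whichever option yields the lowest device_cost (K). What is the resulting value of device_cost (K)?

-165

Policy A (C + 52):
  C = 132 + 52 = 184
  X = 60
  K = 30 − 2·184 + 3·60 = -158
Policy B (C := 94):
  C = 94
  X = 60
  K = 30 − 2·94 + 3·60 = 22
Policy C (X − 37):
  C = 132
  X = 60 − 37 = 23
  K = 30 − 2·132 + 3·23 = -165
Comparing — Policy A: K=-158, Policy B: K=22, Policy C: K=-165. Lowest is -165 (Policy C).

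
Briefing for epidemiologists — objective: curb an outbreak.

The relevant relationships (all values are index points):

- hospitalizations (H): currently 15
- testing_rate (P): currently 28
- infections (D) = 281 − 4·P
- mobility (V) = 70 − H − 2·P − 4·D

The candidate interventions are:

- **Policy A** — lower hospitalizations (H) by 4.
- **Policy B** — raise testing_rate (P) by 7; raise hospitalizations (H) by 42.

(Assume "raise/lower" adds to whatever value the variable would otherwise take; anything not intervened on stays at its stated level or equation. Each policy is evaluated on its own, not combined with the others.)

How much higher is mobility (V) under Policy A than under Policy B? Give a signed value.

-52

Policy A (H − 4):
  H = 15 − 4 = 11
  P = 28
  D = 281 − 4·28 = 169
  V = 70 − 11 − 2·28 − 4·169 = -673
Policy B (P + 7, H + 42):
  H = 15 + 42 = 57
  P = 28 + 7 = 35
  D = 281 − 4·35 = 141
  V = 70 − 57 − 2·35 − 4·141 = -621
V: -673 − (-621) = -52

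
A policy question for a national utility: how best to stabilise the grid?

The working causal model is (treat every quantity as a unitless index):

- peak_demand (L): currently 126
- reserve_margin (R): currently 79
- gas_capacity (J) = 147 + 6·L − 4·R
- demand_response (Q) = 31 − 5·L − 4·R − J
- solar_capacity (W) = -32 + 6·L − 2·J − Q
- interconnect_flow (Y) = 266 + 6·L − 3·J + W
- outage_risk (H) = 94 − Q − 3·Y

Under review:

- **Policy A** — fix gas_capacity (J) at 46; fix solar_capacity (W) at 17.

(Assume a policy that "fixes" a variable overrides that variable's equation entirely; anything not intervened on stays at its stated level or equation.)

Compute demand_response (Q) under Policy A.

-961

Policy A (J := 46, W := 17):
  L = 126
  R = 79
  J = 46
  Q = 31 − 5·126 − 4·79 − 46 = -961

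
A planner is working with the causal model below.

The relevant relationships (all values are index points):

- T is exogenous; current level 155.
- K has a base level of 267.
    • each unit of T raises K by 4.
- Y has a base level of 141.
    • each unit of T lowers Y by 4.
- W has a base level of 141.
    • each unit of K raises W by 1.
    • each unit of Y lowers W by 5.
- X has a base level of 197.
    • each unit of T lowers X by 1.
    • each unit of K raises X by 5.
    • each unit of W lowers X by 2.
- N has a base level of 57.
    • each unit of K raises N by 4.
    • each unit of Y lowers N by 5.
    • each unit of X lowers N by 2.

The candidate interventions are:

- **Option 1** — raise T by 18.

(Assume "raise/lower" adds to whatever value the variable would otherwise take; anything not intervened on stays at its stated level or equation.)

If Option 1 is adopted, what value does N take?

Option 1 (T + 18):
  T = 155 + 18 = 173
  K = 267 + 4·173 = 959
  Y = 141 − 4·173 = -551
  W = 141 + 959 − 5·(-551) = 3855
  X = 197 − 173 + 5·959 − 2·3855 = -2891
  N = 57 + 4·959 − 5·(-551) − 2·(-2891) = 12430

12430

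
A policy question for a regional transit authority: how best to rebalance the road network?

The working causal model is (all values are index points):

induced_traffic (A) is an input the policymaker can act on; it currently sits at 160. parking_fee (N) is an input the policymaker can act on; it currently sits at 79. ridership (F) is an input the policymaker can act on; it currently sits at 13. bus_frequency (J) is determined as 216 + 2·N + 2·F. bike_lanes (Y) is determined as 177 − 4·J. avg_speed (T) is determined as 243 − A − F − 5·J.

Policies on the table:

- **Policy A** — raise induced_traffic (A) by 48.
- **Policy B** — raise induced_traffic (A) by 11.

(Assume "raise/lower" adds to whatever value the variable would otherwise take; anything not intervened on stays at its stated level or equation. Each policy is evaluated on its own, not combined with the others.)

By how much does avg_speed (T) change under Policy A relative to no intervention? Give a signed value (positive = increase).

Baseline:
  A = 160
  N = 79
  F = 13
  J = 216 + 2·79 + 2·13 = 400
  T = 243 − 160 − 13 − 5·400 = -1930
Policy A (A + 48):
  A = 160 + 48 = 208
  N = 79
  F = 13
  J = 216 + 2·79 + 2·13 = 400
  T = 243 − 208 − 13 − 5·400 = -1978
Change in T: -1978 − (-1930) = -48

-48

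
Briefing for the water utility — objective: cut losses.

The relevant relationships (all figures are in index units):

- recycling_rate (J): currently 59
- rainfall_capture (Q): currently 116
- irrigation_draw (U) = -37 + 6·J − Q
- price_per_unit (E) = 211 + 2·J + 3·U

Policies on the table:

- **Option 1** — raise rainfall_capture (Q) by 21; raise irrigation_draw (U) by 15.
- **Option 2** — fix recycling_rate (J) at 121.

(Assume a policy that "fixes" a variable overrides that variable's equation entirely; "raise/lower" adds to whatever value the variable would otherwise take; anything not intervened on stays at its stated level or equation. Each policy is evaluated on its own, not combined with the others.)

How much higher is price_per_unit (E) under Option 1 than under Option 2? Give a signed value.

-1258

Option 1 (Q + 21, U + 15):
  J = 59
  Q = 116 + 21 = 137
  U = -37 + 6·59 − 137 (+15 from intervention) = 195
  E = 211 + 2·59 + 3·195 = 914
Option 2 (J := 121):
  J = 121
  Q = 116
  U = -37 + 6·121 − 116 = 573
  E = 211 + 2·121 + 3·573 = 2172
E: 914 − 2172 = -1258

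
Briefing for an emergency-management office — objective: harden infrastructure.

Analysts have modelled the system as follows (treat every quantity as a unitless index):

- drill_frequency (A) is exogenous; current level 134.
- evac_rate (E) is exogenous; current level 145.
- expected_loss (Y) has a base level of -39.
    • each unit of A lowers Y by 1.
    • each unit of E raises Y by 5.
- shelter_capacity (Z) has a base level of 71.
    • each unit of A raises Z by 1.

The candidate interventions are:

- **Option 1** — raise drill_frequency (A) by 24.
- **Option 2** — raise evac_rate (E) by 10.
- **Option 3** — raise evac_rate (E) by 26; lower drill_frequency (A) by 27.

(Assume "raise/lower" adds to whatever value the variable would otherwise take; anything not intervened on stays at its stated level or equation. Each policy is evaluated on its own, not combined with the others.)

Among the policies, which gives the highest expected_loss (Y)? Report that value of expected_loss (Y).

709

Option 1 (A + 24):
  A = 134 + 24 = 158
  E = 145
  Y = -39 − 158 + 5·145 = 528
Option 2 (E + 10):
  A = 134
  E = 145 + 10 = 155
  Y = -39 − 134 + 5·155 = 602
Option 3 (E + 26, A − 27):
  A = 134 − 27 = 107
  E = 145 + 26 = 171
  Y = -39 − 107 + 5·171 = 709
Comparing — Option 1: Y=528, Option 2: Y=602, Option 3: Y=709. Highest is 709 (Option 3).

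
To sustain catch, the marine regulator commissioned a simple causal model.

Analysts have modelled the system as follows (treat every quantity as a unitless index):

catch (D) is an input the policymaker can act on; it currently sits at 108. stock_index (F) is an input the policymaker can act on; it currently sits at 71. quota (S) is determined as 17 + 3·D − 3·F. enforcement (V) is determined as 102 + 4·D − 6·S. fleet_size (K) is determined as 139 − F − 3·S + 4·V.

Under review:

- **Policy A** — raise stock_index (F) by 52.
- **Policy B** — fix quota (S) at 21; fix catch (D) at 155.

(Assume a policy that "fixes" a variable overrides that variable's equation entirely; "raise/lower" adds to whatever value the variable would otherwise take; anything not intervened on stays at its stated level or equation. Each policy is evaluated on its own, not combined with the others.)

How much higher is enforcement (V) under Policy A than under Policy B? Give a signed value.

Policy A (F + 52):
  D = 108
  F = 71 + 52 = 123
  S = 17 + 3·108 − 3·123 = -28
  V = 102 + 4·108 − 6·(-28) = 702
Policy B (S := 21, D := 155):
  D = 155
  F = 71
  S = 21
  V = 102 + 4·155 − 6·21 = 596
V: 702 − 596 = 106

106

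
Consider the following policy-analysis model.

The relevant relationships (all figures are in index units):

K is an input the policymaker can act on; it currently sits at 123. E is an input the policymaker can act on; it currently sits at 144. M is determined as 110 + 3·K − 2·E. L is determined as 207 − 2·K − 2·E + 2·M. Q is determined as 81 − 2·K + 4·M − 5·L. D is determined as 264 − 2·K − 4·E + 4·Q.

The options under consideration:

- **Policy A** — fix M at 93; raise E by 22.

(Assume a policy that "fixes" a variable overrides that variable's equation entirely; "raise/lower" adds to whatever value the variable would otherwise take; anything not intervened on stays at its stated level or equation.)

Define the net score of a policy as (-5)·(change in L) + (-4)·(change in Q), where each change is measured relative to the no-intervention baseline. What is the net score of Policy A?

-2032

Baseline:
  K = 123
  E = 144
  M = 110 + 3·123 − 2·144 = 191
  L = 207 − 2·123 − 2·144 + 2·191 = 55
  Q = 81 − 2·123 + 4·191 − 5·55 = 324
Policy A (M := 93, E + 22):
  K = 123
  E = 144 + 22 = 166
  M = 93
  L = 207 − 2·123 − 2·166 + 2·93 = -185
  Q = 81 − 2·123 + 4·93 − 5·(-185) = 1132
ΔL = -185 − 55 = -240; ΔQ = 1132 − 324 = 808
Score = (-5)·(-240) + (-4)·808 = -2032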